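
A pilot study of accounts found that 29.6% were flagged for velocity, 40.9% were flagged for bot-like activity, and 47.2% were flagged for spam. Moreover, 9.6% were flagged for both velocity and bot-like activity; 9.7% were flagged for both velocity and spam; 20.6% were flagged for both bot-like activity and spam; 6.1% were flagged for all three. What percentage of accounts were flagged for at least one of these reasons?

Inclusion–exclusion gives
P(≥1) = 29.6 + 40.9 + 47.2 − 9.6 − 9.7 − 20.6 + 6.1 = 83.9%

83.9%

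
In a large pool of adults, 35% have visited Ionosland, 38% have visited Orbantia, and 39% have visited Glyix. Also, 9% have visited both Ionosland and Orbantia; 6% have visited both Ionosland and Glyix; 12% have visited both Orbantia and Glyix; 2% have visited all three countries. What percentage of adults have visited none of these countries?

P(at least one) = 35 + 38 + 39 − 9 − 6 − 12 + 2 = 87%
P(none) = 100% − 87% = 13%

13%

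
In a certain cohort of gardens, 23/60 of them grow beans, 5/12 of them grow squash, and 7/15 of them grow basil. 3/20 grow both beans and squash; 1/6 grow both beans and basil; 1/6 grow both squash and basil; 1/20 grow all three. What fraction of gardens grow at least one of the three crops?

5/6

P(union) = 23/60 + 5/12 + 7/15 − 3/20 − 1/6 − 1/6 + 1/20 = 5/6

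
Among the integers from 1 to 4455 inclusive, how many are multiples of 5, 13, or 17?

⌊4455/5⌋ + ⌊4455/13⌋ + ⌊4455/17⌋ − ⌊4455/65⌋ − ⌊4455/85⌋ − ⌊4455/221⌋ + ⌊4455/1105⌋ = 891 + 342 + 262 − 68 − 52 − 20 + 4 = 1359

1359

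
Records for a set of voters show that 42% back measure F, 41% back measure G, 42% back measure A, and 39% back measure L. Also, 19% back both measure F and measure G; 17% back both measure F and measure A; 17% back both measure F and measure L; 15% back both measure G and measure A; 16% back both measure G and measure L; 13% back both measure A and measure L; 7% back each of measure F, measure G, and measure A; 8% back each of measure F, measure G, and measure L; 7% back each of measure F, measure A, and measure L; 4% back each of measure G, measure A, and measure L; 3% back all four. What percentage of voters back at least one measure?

P(at least one) = 42 + 41 + 42 + 39 − 19 − 17 − 17 − 15 − 16 − 13 + 7 + 8 + 7 + 4 − 3 = 90%

90%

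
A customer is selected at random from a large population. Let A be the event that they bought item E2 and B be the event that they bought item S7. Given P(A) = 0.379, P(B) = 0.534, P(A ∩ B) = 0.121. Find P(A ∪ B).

P(A ∪ B) = 0.379 + 0.534 − 0.121 = 0.792

0.792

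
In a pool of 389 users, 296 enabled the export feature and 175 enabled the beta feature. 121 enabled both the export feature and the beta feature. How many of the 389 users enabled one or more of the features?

350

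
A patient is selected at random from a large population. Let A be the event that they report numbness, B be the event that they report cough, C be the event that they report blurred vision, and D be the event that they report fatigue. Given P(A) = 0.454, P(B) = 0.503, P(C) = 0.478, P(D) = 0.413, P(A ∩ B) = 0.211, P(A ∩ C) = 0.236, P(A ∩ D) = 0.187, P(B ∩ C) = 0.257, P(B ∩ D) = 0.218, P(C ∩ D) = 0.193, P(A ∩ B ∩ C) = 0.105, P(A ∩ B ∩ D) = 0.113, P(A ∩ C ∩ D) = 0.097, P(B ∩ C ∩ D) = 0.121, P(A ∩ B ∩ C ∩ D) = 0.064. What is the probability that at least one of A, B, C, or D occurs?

By inclusion–exclusion:
P(A ∪ B ∪ C ∪ D) = 0.454 + 0.503 + 0.478 + 0.413 − 0.211 − 0.236 − 0.187 − 0.257 − 0.218 − 0.193 + 0.105 + 0.113 + 0.097 + 0.121 − 0.064 = 0.918

0.918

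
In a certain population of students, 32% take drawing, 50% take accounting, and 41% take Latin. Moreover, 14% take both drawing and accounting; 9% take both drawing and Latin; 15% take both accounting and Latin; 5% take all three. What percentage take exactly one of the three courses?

62%

Using the inclusion–exclusion count for exactly one event:
P(exactly one) = 32 + 50 + 41 − 2·14 − 2·9 − 2·15 + 3·5 = 62%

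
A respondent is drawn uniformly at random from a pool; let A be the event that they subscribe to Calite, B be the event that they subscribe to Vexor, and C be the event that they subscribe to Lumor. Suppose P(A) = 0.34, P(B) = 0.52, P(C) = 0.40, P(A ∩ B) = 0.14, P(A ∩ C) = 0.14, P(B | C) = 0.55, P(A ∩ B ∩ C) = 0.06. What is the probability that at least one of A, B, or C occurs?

P(B ∩ C) = P(C)·P(B|C) = 0.40 × 0.55 = 0.22
P(A ∪ B ∪ C) = 0.34 + 0.52 + 0.40 − 0.14 − 0.14 − 0.22 + 0.06 = 0.82

0.82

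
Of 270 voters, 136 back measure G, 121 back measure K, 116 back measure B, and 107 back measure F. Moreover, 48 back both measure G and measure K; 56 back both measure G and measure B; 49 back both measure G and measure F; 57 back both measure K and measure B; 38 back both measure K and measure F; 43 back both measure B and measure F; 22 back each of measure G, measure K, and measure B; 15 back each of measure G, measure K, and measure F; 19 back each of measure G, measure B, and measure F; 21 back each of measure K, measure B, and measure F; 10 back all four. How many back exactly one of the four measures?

89

|exactly one| = 136 + 121 + 116 + 107 − 2·48 − 2·56 − 2·49 − 2·57 − 2·38 − 2·43 + 3·22 + 3·15 + 3·19 + 3·21 − 4·10 = 89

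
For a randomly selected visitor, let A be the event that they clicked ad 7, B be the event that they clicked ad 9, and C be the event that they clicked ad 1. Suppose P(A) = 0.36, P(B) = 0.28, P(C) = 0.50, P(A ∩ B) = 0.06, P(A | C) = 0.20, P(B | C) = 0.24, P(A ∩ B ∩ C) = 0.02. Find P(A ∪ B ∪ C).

0.88

P(A ∩ C) = P(C)·P(A|C) = 0.50 × 0.20 = 0.10
P(B ∩ C) = P(C)·P(B|C) = 0.50 × 0.24 = 0.12
Inclusion–exclusion gives
P(A ∪ B ∪ C) = 0.36 + 0.28 + 0.50 − 0.06 − 0.10 − 0.12 + 0.02 = 0.88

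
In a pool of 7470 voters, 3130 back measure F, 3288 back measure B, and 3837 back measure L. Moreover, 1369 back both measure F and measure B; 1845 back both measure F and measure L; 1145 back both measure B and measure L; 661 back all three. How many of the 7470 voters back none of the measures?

913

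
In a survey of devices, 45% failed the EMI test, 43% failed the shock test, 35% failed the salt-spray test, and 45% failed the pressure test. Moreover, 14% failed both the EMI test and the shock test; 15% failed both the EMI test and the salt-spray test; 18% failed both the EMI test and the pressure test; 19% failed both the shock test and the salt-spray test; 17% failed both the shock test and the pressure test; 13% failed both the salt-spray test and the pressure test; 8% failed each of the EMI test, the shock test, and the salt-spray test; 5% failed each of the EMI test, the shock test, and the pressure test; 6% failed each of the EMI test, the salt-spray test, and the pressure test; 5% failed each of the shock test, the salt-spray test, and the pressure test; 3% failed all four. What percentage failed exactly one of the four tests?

36%

Using the inclusion–exclusion count for exactly one event:
P(exactly one) = 45 + 43 + 35 + 45 − 2·14 − 2·15 − 2·18 − 2·19 − 2·17 − 2·13 + 3·8 + 3·5 + 3·6 + 3·5 − 4·3 = 36%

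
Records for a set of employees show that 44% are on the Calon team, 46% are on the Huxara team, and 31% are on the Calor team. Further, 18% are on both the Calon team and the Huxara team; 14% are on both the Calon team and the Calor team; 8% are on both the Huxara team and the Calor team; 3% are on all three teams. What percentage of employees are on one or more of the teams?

By inclusion–exclusion:
P(union) = 44 + 46 + 31 − 18 − 14 − 8 + 3 = 84%

84%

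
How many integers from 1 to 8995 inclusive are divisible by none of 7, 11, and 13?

⌊8995/7⌋ + ⌊8995/11⌋ + ⌊8995/13⌋ − ⌊8995/77⌋ − ⌊8995/91⌋ − ⌊8995/143⌋ + ⌊8995/1001⌋ = 1285 + 817 + 691 − 116 − 98 − 62 + 8 = 2525
8995 − 2525 = 6470

6470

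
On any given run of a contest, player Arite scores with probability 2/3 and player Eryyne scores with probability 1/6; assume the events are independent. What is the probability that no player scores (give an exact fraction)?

Since the events are independent, P(none) is the product of the individual non-occurrence probabilities.
P(none) = (1 − 2/3) × (1 − 1/6) = 1/3 × 5/6 = 5/18

5/18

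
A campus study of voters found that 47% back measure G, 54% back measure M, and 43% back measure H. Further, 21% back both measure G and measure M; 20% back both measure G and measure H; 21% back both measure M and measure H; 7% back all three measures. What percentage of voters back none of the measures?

11%

By inclusion–exclusion:
P(≥1) = 47 + 54 + 43 − 21 − 20 − 21 + 7 = 89%
P(none) = 100% − 89% = 11%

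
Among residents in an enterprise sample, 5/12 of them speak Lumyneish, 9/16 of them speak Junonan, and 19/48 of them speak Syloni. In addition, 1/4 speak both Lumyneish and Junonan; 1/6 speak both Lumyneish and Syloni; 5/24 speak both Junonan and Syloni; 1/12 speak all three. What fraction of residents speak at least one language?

5/6

Inclusion–exclusion gives
P(at least one) = 5/12 + 9/16 + 19/48 − 1/4 − 1/6 − 5/24 + 1/12 = 5/6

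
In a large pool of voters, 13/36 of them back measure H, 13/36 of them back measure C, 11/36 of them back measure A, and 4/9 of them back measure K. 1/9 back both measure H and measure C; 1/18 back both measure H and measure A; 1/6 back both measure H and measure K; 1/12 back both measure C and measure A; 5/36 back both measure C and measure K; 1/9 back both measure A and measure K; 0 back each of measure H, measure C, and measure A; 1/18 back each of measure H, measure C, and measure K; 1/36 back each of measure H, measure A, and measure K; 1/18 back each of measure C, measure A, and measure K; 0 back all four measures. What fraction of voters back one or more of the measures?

17/18

Using inclusion–exclusion:
P(≥1) = 13/36 + 13/36 + 11/36 + 4/9 − 1/9 − 1/18 − 1/6 − 1/12 − 5/36 − 1/9 + 0 + 1/18 + 1/36 + 1/18 − 0 = 17/18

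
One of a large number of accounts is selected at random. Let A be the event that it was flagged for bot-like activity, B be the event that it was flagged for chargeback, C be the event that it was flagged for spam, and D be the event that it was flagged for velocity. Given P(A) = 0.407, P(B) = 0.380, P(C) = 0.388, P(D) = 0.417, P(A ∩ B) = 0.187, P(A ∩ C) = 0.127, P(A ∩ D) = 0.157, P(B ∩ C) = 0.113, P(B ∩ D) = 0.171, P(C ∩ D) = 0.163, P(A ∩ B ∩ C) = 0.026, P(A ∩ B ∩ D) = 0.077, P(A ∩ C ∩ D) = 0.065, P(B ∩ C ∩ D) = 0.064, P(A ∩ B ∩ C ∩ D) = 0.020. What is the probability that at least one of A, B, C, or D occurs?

Inclusion–exclusion gives
P(A ∪ B ∪ C ∪ D) = 0.407 + 0.380 + 0.388 + 0.417 − 0.187 − 0.127 − 0.157 − 0.113 − 0.171 − 0.163 + 0.026 + 0.077 + 0.065 + 0.064 − 0.020 = 0.886

0.886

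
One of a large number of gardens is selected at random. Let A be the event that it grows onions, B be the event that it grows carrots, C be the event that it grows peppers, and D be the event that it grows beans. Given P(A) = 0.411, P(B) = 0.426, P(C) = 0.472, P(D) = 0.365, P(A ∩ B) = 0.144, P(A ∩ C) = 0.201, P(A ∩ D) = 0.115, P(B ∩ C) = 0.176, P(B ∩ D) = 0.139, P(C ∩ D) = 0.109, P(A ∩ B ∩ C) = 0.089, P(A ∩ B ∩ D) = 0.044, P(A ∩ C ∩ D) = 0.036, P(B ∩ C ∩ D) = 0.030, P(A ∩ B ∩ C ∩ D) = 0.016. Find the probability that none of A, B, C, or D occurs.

0.027

By inclusion–exclusion:
P(A ∪ B ∪ C ∪ D) = 0.411 + 0.426 + 0.472 + 0.365 − 0.144 − 0.201 − 0.115 − 0.176 − 0.139 − 0.109 + 0.089 + 0.044 + 0.036 + 0.030 − 0.016 = 0.973
P(none) = 1 − 0.973 = 0.027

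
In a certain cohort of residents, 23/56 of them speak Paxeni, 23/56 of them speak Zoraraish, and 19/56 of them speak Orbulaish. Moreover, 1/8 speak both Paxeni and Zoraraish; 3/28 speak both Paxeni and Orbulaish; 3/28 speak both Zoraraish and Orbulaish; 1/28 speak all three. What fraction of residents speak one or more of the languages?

P(at least one) = 23/56 + 23/56 + 19/56 − 1/8 − 3/28 − 3/28 + 1/28 = 6/7

6/7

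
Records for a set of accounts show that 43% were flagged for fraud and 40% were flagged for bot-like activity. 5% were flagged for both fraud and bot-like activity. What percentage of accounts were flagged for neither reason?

22%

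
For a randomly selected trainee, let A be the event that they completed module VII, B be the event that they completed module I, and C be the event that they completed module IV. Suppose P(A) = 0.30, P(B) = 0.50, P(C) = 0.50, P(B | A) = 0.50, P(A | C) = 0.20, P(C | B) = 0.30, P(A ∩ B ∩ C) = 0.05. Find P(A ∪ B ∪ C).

P(A ∩ B) = P(A)·P(B|A) = 0.30 × 0.50 = 0.15
P(A ∩ C) = P(C)·P(A|C) = 0.50 × 0.20 = 0.10
P(B ∩ C) = P(B)·P(C|B) = 0.50 × 0.30 = 0.15
Inclusion–exclusion gives
P(A ∪ B ∪ C) = 0.30 + 0.50 + 0.50 − 0.15 − 0.10 − 0.15 + 0.05 = 0.95

0.95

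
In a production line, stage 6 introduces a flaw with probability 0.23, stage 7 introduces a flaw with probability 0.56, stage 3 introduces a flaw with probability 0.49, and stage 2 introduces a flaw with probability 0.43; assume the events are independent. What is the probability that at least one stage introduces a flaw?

0.90151084

P(none) = (1 − 0.23) × (1 − 0.56) × (1 − 0.49) × (1 − 0.43) = 0.77 × 0.44 × 0.51 × 0.57 = 0.09848916
P(at least one) = 1 − 0.09848916 = 0.90151084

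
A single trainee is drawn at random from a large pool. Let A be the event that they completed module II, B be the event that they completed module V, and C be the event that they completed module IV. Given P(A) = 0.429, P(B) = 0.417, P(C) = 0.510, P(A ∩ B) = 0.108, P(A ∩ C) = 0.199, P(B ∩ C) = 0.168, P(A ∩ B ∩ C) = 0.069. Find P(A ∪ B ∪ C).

P(A ∪ B ∪ C) = 0.429 + 0.417 + 0.510 − 0.108 − 0.199 − 0.168 + 0.069 = 0.950

0.950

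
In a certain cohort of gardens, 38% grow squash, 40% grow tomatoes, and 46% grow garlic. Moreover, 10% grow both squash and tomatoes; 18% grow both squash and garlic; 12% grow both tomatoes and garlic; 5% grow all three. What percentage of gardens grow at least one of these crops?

P(at least one) = 38 + 40 + 46 − 10 − 18 − 12 + 5 = 89%

89%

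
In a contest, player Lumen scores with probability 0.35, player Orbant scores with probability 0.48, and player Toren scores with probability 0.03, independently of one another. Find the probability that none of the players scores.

0.32786

P(none) = (1 − 0.35) × (1 − 0.48) × (1 − 0.03) = 0.65 × 0.52 × 0.97 = 0.32786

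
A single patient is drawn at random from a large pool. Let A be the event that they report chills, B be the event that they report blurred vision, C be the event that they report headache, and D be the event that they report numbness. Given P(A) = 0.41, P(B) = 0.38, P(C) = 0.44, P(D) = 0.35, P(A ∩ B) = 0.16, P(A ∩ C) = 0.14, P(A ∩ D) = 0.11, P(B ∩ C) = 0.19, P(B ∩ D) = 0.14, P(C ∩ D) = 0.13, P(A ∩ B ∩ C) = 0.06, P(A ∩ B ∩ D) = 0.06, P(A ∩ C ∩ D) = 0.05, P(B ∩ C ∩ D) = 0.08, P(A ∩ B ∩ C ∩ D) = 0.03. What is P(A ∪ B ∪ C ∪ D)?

0.93

P(A ∪ B ∪ C ∪ D) = 0.41 + 0.38 + 0.44 + 0.35 − 0.16 − 0.14 − 0.11 − 0.19 − 0.14 − 0.13 + 0.06 + 0.06 + 0.05 + 0.08 − 0.03 = 0.93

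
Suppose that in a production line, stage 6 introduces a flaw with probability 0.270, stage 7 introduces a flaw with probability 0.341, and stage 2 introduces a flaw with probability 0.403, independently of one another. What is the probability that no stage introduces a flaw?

0.28719879

P(none) = (1 − 0.270) × (1 − 0.341) × (1 − 0.403) = 0.730 × 0.659 × 0.597 = 0.28719879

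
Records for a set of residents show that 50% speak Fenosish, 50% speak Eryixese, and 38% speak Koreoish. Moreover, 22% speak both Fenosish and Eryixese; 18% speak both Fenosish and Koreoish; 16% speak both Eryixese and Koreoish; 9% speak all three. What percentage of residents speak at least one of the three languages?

By inclusion–exclusion:
P(union) = 50 + 50 + 38 − 22 − 18 − 16 + 9 = 91%

91%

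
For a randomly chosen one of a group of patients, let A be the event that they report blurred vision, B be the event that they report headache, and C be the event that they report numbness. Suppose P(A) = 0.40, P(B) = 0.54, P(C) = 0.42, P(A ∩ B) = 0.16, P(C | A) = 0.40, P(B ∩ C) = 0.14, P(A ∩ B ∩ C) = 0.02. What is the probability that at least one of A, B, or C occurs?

0.92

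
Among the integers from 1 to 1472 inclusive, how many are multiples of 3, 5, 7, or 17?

Apply inclusion-exclusion:
floor(1472/3) + floor(1472/5) + floor(1472/7) + floor(1472/17) − floor(1472/15) − floor(1472/21) − floor(1472/51) − floor(1472/35) − floor(1472/85) − floor(1472/119) + floor(1472/105) + floor(1472/255) + floor(1472/357) + floor(1472/595) − floor(1472/1785) = 490 + 294 + 210 + 86 − 98 − 70 − 28 − 42 − 17 − 12 + 14 + 5 + 4 + 2 − 0 = 838

838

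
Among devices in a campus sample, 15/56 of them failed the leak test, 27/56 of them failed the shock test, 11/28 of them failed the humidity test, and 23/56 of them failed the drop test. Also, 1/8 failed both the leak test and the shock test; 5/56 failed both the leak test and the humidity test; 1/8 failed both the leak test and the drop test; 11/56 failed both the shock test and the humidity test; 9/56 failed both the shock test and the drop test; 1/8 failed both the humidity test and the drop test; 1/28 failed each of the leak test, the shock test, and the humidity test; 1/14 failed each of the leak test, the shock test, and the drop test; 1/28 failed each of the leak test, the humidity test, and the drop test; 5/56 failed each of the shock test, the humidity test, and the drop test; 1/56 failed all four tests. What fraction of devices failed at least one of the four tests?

By inclusion-exclusion,
P(union) = 15/56 + 27/56 + 11/28 + 23/56 − 1/8 − 5/56 − 1/8 − 11/56 − 9/56 − 1/8 + 1/28 + 1/14 + 1/28 + 5/56 − 1/56 = 53/56

53/56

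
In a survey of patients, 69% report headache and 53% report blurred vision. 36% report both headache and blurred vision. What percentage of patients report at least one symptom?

Using inclusion–exclusion:
P(≥1) = 69 + 53 − 36 = 86%

86%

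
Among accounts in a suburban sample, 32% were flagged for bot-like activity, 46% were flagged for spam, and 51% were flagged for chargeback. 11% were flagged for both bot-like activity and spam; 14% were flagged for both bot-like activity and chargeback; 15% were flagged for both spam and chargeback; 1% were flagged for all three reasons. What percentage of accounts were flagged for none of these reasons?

10%

Apply inclusion-exclusion:
P(at least one) = 32 + 46 + 51 − 11 − 14 − 15 + 1 = 90%
P(none) = 100% − 90% = 10%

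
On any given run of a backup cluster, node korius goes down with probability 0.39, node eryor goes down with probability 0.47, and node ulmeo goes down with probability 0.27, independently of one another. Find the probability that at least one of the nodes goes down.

P(none) = (1 − 0.39) × (1 − 0.47) × (1 − 0.27) = 0.61 × 0.53 × 0.73 = 0.236009
P(at least one) = 1 − 0.236009 = 0.763991

0.763991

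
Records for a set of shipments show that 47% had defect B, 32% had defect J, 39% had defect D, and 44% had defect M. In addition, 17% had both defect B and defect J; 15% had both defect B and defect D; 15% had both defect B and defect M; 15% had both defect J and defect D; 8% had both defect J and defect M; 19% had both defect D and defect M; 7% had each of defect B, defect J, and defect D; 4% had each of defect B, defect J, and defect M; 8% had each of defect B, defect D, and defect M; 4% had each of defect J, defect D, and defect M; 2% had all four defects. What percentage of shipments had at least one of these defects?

Apply inclusion-exclusion:
P(at least one) = 47 + 32 + 39 + 44 − 17 − 15 − 15 − 15 − 8 − 19 + 7 + 4 + 8 + 4 − 2 = 94%

94%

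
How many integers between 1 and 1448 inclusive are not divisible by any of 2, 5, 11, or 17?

Inclusion–exclusion gives
724 + 289 + 131 + 85 − 144 − 65 − 42 − 26 − 17 − 7 + 13 + 8 + 3 + 1 − 0 = 953
1448 − 953 = 495

495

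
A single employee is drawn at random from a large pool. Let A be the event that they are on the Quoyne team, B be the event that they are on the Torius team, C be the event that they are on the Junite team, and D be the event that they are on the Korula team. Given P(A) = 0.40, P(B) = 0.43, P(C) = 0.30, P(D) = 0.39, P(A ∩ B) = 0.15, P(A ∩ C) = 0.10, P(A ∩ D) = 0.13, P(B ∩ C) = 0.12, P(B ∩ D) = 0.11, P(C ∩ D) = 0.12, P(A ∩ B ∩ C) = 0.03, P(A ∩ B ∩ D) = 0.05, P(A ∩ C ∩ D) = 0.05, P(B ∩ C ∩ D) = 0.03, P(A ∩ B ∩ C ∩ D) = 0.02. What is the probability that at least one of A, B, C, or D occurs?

Apply inclusion-exclusion:
P(A ∪ B ∪ C ∪ D) = 0.40 + 0.43 + 0.30 + 0.39 − 0.15 − 0.10 − 0.13 − 0.12 − 0.11 − 0.12 + 0.03 + 0.05 + 0.05 + 0.03 − 0.02 = 0.93

0.93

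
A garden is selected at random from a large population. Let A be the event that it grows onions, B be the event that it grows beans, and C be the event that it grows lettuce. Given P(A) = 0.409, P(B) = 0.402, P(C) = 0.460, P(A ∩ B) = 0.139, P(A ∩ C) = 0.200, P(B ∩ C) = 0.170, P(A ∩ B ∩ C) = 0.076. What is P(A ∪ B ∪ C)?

0.838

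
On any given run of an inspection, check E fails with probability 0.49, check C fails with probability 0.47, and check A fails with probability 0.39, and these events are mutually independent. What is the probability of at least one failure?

0.835117

P(none) = (1 − 0.49) × (1 − 0.47) × (1 − 0.39) = 0.51 × 0.53 × 0.61 = 0.164883
P(at least one) = 1 − 0.164883 = 0.835117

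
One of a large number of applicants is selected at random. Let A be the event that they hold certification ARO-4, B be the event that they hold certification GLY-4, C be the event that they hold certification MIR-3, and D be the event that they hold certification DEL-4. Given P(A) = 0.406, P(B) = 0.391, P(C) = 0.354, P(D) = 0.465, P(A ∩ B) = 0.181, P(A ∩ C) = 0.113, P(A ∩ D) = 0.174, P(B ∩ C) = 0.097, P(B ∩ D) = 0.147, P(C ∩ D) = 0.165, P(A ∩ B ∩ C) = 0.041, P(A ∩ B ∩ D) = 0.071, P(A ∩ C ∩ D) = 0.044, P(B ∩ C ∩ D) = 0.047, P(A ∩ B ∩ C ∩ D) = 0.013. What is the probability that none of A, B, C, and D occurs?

0.071

Using inclusion–exclusion:
P(A ∪ B ∪ C ∪ D) = 0.406 + 0.391 + 0.354 + 0.465 − 0.181 − 0.113 − 0.174 − 0.097 − 0.147 − 0.165 + 0.041 + 0.071 + 0.044 + 0.047 − 0.013 = 0.929
P(none) = 1 − 0.929 = 0.071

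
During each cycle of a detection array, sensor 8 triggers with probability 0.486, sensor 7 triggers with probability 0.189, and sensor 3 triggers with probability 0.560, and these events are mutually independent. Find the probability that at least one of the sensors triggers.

0.81658424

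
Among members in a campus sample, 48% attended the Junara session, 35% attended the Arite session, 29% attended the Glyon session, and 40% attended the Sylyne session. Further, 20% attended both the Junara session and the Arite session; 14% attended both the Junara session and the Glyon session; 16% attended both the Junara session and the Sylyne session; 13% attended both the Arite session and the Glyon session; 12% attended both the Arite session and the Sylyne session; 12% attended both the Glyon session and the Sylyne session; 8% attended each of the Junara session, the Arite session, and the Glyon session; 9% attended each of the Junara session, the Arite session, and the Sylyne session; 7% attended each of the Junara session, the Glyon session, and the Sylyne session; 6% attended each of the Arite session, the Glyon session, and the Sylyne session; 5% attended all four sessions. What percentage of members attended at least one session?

P(at least one) = 48 + 35 + 29 + 40 − 20 − 14 − 16 − 13 − 12 − 12 + 8 + 9 + 7 + 6 − 5 = 90%

90%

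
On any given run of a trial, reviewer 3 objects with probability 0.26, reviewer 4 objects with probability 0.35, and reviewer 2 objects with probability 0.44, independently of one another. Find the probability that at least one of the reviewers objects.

P(none) = (1 − 0.26) × (1 − 0.35) × (1 − 0.44) = 0.74 × 0.65 × 0.56 = 0.26936
P(at least one) = 1 − 0.26936 = 0.73064

0.73064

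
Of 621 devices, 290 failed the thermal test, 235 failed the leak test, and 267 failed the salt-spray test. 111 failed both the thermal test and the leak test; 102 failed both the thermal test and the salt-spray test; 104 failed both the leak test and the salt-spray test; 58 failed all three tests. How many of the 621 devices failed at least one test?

By inclusion–exclusion:
|union| = 290 + 235 + 267 − 111 − 102 − 104 + 58 = 533

533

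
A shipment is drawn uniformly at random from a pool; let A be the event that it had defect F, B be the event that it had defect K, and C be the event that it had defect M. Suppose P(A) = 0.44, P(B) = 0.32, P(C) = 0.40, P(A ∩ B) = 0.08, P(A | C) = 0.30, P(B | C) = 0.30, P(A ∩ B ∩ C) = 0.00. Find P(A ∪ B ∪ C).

0.84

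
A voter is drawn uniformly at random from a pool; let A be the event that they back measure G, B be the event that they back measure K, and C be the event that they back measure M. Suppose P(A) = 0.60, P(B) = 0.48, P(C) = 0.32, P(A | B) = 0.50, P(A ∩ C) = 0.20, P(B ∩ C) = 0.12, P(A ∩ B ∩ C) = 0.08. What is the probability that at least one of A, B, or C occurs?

P(A ∩ B) = P(B)·P(A|B) = 0.48 × 0.50 = 0.24
By inclusion–exclusion:
P(A ∪ B ∪ C) = 0.60 + 0.48 + 0.32 − 0.24 − 0.20 − 0.12 + 0.08 = 0.92

0.92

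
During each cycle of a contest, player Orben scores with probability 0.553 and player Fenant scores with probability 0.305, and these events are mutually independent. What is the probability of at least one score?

Independence gives P(none) = ∏(1 − pᵢ).
P(none) = (1 − 0.553) × (1 − 0.305) = 0.447 × 0.695 = 0.310665
P(at least one) = 1 − 0.310665 = 0.689335

0.689335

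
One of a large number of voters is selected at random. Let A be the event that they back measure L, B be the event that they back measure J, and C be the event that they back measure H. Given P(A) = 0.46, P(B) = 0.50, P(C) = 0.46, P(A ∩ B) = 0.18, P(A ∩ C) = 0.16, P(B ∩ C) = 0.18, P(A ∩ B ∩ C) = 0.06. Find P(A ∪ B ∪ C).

0.96

Inclusion–exclusion gives
P(A ∪ B ∪ C) = 0.46 + 0.50 + 0.46 − 0.18 − 0.16 − 0.18 + 0.06 = 0.96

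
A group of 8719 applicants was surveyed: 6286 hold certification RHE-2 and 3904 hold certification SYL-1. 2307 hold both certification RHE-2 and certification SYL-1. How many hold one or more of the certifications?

By inclusion-exclusion,
|at least one| = 6286 + 3904 − 2307 = 7883

7883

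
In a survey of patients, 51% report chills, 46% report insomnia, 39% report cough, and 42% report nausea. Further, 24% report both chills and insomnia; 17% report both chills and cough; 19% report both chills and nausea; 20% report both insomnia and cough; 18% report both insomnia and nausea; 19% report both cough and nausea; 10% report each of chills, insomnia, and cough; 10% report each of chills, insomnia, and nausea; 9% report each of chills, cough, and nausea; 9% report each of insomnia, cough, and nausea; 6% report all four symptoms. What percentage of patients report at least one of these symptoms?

93%

Apply inclusion-exclusion:
P(≥1) = 51 + 46 + 39 + 42 − 24 − 17 − 19 − 20 − 18 − 19 + 10 + 10 + 9 + 9 − 6 = 93%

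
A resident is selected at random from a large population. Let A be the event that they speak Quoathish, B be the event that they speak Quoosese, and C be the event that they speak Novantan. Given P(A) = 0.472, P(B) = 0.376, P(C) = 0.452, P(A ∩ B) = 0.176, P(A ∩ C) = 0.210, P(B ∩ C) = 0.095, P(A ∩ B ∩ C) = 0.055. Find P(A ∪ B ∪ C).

P(A ∪ B ∪ C) = 0.472 + 0.376 + 0.452 − 0.176 − 0.210 − 0.095 + 0.055 = 0.874

0.874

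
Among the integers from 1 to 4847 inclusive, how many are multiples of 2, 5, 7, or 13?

3312

Apply inclusion-exclusion:
2423 + 969 + 692 + 372 − 484 − 346 − 186 − 138 − 74 − 53 + 69 + 37 + 26 + 10 − 5 = 3312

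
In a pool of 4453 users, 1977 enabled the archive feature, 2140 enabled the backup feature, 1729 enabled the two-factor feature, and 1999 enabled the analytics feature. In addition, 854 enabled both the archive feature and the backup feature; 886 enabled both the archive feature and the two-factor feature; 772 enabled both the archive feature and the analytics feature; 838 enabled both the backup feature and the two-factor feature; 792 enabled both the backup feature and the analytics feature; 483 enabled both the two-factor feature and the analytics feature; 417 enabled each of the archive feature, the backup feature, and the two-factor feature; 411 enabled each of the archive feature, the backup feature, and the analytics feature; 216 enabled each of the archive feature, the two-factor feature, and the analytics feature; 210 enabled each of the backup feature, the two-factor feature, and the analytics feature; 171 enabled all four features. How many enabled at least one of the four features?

|at least one| = 1977 + 2140 + 1729 + 1999 − 854 − 886 − 772 − 838 − 792 − 483 + 417 + 411 + 216 + 210 − 171 = 4303

4303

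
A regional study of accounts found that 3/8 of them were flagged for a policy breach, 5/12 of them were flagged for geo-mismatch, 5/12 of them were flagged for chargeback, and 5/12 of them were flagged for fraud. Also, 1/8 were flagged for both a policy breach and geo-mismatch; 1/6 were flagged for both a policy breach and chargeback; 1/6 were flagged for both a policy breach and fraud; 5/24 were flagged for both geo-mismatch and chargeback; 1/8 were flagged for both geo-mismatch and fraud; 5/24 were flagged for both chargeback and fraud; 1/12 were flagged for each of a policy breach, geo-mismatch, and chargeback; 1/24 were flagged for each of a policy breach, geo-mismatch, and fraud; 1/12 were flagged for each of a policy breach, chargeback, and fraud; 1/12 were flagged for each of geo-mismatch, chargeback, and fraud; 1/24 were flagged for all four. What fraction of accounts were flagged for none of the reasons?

P(union) = 3/8 + 5/12 + 5/12 + 5/12 − 1/8 − 1/6 − 1/6 − 5/24 − 1/8 − 5/24 + 1/12 + 1/24 + 1/12 + 1/12 − 1/24 = 7/8
P(none) = 1 − 7/8 = 1/8

1/8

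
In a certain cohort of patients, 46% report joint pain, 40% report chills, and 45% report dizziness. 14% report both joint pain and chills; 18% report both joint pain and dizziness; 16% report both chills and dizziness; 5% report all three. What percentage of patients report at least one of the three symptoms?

By inclusion-exclusion,
P(union) = 46 + 40 + 45 − 14 − 18 − 16 + 5 = 88%

88%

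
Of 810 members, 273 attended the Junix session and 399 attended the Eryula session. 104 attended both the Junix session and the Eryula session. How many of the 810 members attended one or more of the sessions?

Inclusion–exclusion gives
N(≥1) = 273 + 399 − 104 = 568

568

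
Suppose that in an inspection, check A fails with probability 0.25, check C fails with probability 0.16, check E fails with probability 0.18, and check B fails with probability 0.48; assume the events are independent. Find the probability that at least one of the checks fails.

0.731368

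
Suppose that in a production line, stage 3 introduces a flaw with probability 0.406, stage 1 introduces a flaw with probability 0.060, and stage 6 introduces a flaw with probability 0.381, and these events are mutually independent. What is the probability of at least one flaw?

P(none) = (1 − 0.406) × (1 − 0.060) × (1 − 0.381) = 0.594 × 0.940 × 0.619 = 0.34562484
P(at least one) = 1 − 0.34562484 = 0.65437516

0.65437516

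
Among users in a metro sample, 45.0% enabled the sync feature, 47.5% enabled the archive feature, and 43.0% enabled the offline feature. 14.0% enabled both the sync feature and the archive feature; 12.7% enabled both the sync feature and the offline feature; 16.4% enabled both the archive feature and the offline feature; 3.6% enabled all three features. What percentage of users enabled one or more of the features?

96.0%

P(at least one) = 45.0 + 47.5 + 43.0 − 14.0 − 12.7 − 16.4 + 3.6 = 96.0%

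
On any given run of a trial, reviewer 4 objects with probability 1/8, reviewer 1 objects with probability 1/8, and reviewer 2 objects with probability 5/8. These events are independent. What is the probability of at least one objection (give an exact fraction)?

365/512

P(none) = (1 − 1/8) × (1 − 1/8) × (1 − 5/8) = 7/8 × 7/8 × 3/8 = 147/512
P(at least one) = 1 − 147/512 = 365/512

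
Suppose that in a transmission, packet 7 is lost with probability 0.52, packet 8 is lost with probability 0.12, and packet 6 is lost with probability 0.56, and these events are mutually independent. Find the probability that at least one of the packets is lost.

0.814144

P(none) = (1 − 0.52) × (1 − 0.12) × (1 − 0.56) = 0.48 × 0.88 × 0.44 = 0.185856
P(at least one) = 1 − 0.185856 = 0.814144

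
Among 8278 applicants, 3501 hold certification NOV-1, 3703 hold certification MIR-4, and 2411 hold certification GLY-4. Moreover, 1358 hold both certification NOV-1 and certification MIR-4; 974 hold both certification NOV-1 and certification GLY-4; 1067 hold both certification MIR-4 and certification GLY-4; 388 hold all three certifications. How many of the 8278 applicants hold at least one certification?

|union| = 3501 + 3703 + 2411 − 1358 − 974 − 1067 + 388 = 6604

6604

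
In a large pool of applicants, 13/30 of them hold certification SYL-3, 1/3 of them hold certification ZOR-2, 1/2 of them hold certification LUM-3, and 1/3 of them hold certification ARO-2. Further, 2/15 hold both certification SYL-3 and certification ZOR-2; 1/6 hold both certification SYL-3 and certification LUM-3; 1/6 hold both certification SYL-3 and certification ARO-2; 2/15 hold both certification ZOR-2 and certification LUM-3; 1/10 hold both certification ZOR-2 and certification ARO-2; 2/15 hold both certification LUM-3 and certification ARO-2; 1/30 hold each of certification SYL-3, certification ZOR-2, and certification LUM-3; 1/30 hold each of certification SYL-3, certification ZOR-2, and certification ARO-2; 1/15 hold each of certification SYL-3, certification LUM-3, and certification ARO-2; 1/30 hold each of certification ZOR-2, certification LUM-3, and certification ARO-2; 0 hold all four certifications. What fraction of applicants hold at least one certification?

Inclusion–exclusion gives
P(union) = 13/30 + 1/3 + 1/2 + 1/3 − 2/15 − 1/6 − 1/6 − 2/15 − 1/10 − 2/15 + 1/30 + 1/30 + 1/15 + 1/30 − 0 = 14/15

14/15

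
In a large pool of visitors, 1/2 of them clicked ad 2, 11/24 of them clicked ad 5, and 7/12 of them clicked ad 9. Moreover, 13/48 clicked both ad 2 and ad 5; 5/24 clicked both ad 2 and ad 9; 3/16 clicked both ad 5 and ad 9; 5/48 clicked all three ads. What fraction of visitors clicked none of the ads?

P(union) = 1/2 + 11/24 + 7/12 − 13/48 − 5/24 − 3/16 + 5/48 = 47/48
P(none) = 1 − 47/48 = 1/48

1/48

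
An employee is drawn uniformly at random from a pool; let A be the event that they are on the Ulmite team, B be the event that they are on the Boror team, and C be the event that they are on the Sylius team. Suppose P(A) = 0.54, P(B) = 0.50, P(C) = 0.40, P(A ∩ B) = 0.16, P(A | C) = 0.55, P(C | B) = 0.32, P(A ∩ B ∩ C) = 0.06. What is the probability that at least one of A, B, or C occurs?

0.96

P(A ∩ C) = P(C)·P(A|C) = 0.40 × 0.55 = 0.22
P(B ∩ C) = P(B)·P(C|B) = 0.50 × 0.32 = 0.16
Using inclusion–exclusion:
P(A ∪ B ∪ C) = 0.54 + 0.50 + 0.40 − 0.16 − 0.22 − 0.16 + 0.06 = 0.96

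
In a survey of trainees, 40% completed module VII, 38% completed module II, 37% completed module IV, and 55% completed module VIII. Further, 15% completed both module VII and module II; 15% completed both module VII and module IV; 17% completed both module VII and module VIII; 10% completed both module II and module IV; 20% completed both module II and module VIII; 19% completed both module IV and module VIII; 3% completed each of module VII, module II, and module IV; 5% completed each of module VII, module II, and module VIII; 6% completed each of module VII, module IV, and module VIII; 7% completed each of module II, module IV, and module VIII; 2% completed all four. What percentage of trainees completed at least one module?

93%

By inclusion-exclusion,
P(union) = 40 + 38 + 37 + 55 − 15 − 15 − 17 − 10 − 20 − 19 + 3 + 5 + 6 + 7 − 2 = 93%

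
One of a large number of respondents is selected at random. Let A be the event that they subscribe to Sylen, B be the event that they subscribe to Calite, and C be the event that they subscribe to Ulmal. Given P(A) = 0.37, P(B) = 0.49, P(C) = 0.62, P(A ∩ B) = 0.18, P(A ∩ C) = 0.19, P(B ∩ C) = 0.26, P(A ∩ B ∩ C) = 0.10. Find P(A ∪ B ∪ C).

By inclusion–exclusion:
P(A ∪ B ∪ C) = 0.37 + 0.49 + 0.62 − 0.18 − 0.19 − 0.26 + 0.10 = 0.95

0.95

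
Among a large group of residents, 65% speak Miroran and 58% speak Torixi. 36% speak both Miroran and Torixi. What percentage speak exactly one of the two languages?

51%

By inclusion–exclusion (exactly-one form):
P(exactly one) = 65 + 58 − 2·36 = 51%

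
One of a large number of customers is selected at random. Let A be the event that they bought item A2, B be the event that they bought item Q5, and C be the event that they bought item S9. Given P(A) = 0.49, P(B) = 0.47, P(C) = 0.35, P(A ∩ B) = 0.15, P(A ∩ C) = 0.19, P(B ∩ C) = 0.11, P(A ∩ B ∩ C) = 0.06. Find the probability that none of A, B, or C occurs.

0.08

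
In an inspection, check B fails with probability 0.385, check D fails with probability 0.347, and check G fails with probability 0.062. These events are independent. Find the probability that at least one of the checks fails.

0.62330389

Since the events are independent, P(none) is the product of the individual non-occurrence probabilities.
P(none) = (1 − 0.385) × (1 − 0.347) × (1 − 0.062) = 0.615 × 0.653 × 0.938 = 0.37669611
P(at least one) = 1 − 0.37669611 = 0.62330389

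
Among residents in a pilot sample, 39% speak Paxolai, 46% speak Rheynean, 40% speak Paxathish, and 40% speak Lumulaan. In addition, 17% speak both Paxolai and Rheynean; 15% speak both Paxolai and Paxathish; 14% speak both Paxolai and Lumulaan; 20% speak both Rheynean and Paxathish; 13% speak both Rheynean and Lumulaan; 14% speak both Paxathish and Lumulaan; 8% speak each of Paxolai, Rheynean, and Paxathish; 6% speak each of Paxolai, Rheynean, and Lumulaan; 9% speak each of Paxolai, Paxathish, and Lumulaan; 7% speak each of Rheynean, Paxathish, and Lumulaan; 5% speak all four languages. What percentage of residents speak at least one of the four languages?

97%

P(at least one) = 39 + 46 + 40 + 40 − 17 − 15 − 14 − 20 − 13 − 14 + 8 + 6 + 9 + 7 − 5 = 97%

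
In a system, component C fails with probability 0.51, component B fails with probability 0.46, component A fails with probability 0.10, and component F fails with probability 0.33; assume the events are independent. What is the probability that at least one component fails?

P(none) = (1 − 0.51) × (1 − 0.46) × (1 − 0.10) × (1 − 0.33) = 0.49 × 0.54 × 0.90 × 0.67 = 0.1595538
P(at least one) = 1 − 0.1595538 = 0.8404462

0.8404462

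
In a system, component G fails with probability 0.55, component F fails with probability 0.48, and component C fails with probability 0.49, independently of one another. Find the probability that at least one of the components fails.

P(none) = (1 − 0.55) × (1 − 0.48) × (1 − 0.49) = 0.45 × 0.52 × 0.51 = 0.11934
P(at least one) = 1 − 0.11934 = 0.88066

0.88066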